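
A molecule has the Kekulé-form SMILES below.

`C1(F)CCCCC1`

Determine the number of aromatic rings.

The SMILES encodes a six-membered saturated carbon ring.
The 6-membered ring has only sp³ atoms, so it is not fully conjugated — not aromatic (cyclohexane).

0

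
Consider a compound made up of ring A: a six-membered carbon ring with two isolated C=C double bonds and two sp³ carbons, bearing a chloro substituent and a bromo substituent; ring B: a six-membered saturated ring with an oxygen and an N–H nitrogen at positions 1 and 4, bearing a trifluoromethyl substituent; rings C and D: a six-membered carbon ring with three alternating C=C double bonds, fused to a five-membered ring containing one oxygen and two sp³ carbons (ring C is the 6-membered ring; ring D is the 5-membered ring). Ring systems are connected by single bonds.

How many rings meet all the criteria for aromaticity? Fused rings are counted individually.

1

Ring A has two sp³ carbons, so it is not fully conjugated — not aromatic (1,4-cyclohexadiene).
Ring B has only sp³ atoms, so it is not fully conjugated — not aromatic (morpholine).
Ring C is fully conjugated (every ring atom contributes a p orbital); 3 ring double bonds give 6 π electrons. Since 6 = 4n+2 (n=1), ring C is aromatic (benzene ring).
Ring D has two sp³ carbons, so it is not fully conjugated — not aromatic (oxolane ring).
Aromatic: C. Total: 1.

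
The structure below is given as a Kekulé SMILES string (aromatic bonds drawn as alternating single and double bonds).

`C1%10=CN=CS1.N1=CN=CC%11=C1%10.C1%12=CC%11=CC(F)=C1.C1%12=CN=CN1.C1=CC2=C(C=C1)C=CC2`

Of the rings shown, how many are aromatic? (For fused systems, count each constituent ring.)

The SMILES encodes a five-membered ring with a sulfur at position 1 and a nitrogen at position 3 (in a C=N bond), with two double bonds; a six-membered ring with nitrogens at positions 1 and 3 and three alternating double bonds; a six-membered carbon ring with three alternating C=C double bonds; a five-membered ring with nitrogens at positions 1 and 3 (one bearing H, one in a C=N bond) and two double bonds; a six-membered carbon ring with three alternating C=C double bonds, fused to a five-membered carbon ring containing one C=C double bond and one sp³ carbon.
The 5-membered ring with one sulfur and one =N– is fully conjugated (every ring atom contributes a p orbital); 2 ring double bonds (4 π electrons) plus a heteroatom lone pair (2) give 6 π electrons. 6 = 4(1)+2, so it is aromatic (thiazole).
The 6-membered ring with two nitrogens (1,3) is fully conjugated (every ring atom contributes a p orbital); 3 ring double bonds give 6 π electrons. Since 6 = 4n+2 (n=1), it is aromatic (pyrimidine).
The 6-membered ring has a continuous p-orbital overlap around the ring; 3 ring double bonds give 6 π electrons. Since 6 = 4n+2 (n=1), it is aromatic (benzene).
The 5-membered ring with two nitrogens (one N–H, one =N–) has a continuous p-orbital overlap around the ring; 2 ring double bonds (4 π electrons) plus a heteroatom lone pair (2) give 6 π electrons. 6 = 4(1)+2, so it is aromatic (imidazole).
The second 6-membered ring is planar and fully conjugated; 3 ring double bonds give 6 π electrons. 6 = 4(1)+2, so it is aromatic (benzene ring).
The 5-membered ring has one sp³ carbon, so it is not fully conjugated — not aromatic (cyclopentene ring).
5 of the 6 rings are aromatic. Total: 5.

5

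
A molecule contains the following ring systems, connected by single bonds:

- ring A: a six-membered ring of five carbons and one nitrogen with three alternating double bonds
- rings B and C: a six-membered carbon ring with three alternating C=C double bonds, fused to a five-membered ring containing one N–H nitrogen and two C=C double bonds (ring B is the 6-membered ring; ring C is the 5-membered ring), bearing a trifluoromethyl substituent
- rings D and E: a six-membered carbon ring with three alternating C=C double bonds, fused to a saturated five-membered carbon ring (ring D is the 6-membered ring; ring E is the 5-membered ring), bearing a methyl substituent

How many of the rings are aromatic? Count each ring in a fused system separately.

Ring A is fully conjugated (every ring atom contributes a p orbital); 3 ring double bonds give 6 π electrons. That satisfies 4n+2 with n=1, so ring A is aromatic (pyridine).
Rings B and C form a fused bicyclic system (with one N–H) with 9 sp² atoms and 10 π electrons from ring double bonds plus a heteroatom lone pair. 10 = 4(2)+2, so the system is aromatic and both rings count as aromatic (indole).
Ring D has a continuous p-orbital overlap around the ring; 3 ring double bonds give 6 π electrons. That satisfies 4n+2 with n=1, so ring D is aromatic (benzene ring).
Ring E has three sp³ carbons, so it is not fully conjugated — not aromatic (cyclopentane ring).
Aromatic: A, B, C, D. Total: 4.

4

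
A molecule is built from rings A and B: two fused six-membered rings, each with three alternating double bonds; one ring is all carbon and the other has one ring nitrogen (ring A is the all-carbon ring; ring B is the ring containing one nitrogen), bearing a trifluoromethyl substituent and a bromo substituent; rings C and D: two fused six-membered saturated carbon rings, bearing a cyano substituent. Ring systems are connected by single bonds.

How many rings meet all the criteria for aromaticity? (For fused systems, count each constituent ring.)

2

Rings A and B form a fused bicyclic system (with one nitrogen) with 10 sp² atoms and 10 π electrons from ring double bonds. 10 = 4(2)+2, so the system is aromatic and both rings count as aromatic (quinoline).
Ring C has only sp³ atoms, so it is not fully conjugated — not aromatic (cyclohexane ring).
Ring D has only sp³ atoms, so it is not fully conjugated — not aromatic (cyclohexane ring).
Aromatic: A, B. Total: 2.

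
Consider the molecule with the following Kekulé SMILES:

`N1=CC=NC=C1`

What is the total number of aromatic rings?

1

The SMILES encodes a six-membered ring with nitrogens at positions 1 and 4 and three alternating double bonds.
The 6-membered ring with two nitrogens (1,4) has a continuous p-orbital overlap around the ring; 3 ring double bonds give 6 π electrons. That satisfies 4n+2 with n=1, so it is aromatic (pyrazine).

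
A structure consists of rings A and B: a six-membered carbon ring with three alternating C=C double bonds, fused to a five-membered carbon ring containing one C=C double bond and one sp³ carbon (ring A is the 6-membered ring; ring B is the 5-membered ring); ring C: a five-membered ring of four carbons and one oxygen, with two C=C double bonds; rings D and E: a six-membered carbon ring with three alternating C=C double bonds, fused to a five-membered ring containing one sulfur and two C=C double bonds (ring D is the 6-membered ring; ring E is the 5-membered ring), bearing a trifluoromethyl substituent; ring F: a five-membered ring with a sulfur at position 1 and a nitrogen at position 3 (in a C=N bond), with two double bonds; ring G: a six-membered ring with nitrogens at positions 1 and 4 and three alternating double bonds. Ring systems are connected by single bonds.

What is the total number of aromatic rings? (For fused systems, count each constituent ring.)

6

Ring A has a continuous p-orbital overlap around the ring; 3 ring double bonds give 6 π electrons. That satisfies 4n+2 with n=1, so ring A is aromatic (benzene ring).
Ring B has one sp³ carbon, so it is not fully conjugated — not aromatic (cyclopentene ring).
Ring C is planar and fully conjugated; 2 ring double bonds (4 π electrons) plus a heteroatom lone pair (2) give 6 π electrons. Since 6 = 4n+2 (n=1), ring C is aromatic (furan).
Rings D and E form a fused bicyclic system (with one sulfur) with 9 sp² atoms and 10 π electrons from ring double bonds plus a heteroatom lone pair. 10 = 4(2)+2, so the system is aromatic and both rings count as aromatic (benzothiophene).
Ring F has a continuous p-orbital overlap around the ring; 2 ring double bonds (4 π electrons) plus a heteroatom lone pair (2) give 6 π electrons. Since 6 = 4n+2 (n=1), ring F is aromatic (thiazole).
Ring G has a continuous p-orbital overlap around the ring; 3 ring double bonds give 6 π electrons. 6 = 4(1)+2, so ring G is aromatic (pyrazine).
Aromatic: A, C, D, E, F, G. Total: 6.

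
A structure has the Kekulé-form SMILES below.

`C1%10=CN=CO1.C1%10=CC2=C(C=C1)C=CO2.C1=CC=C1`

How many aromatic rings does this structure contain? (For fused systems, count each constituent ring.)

3

The SMILES encodes a five-membered ring with an oxygen at position 1 and a nitrogen at position 3 (in a C=N bond), with two double bonds; a six-membered carbon ring with three alternating C=C double bonds, fused to a five-membered ring containing one oxygen and two C=C double bonds; a four-membered carbon ring with two alternating C=C double bonds.
The 5-membered ring with one oxygen and one =N– is planar and fully conjugated; 2 ring double bonds (4 π electrons) plus a heteroatom lone pair (2) give 6 π electrons. 6 = 4(1)+2, so it is aromatic (oxazole).
The fused 6/5-membered bicyclic (with one oxygen) is a single π system with 9 sp² atoms and 10 π electrons from ring double bonds plus a heteroatom lone pair. 10 = 4(2)+2, so the system is aromatic and both rings count as aromatic (benzofuran).
The 4-membered ring has only sp² ring atoms; a planar conformation would have a fully conjugated π system of 4 electrons. But 4 = 4(1), which is 4n not 4n+2, so it is not aromatic (cyclobutadiene) — cyclobutadiene is antiaromatic and distorts to a rectangle.
3 of the 4 rings are aromatic. Total: 3.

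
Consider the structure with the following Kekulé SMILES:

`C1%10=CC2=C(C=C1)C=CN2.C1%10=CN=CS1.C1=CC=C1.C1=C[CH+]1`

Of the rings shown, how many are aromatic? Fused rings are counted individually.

4

The SMILES encodes a six-membered carbon ring with three alternating C=C double bonds, fused to a five-membered ring containing one N–H nitrogen and two C=C double bonds; a five-membered ring with a sulfur at position 1 and a nitrogen at position 3 (in a C=N bond), with two double bonds; a four-membered carbon ring with two alternating C=C double bonds; a three-membered all-carbon ring bearing a positive charge on one carbon, with one C=C double bond.
The fused 6/5-membered bicyclic (with one N–H) is a single π system with 9 sp² atoms and 10 π electrons from ring double bonds plus a heteroatom lone pair. 10 = 4(2)+2, so the system is aromatic and both rings count as aromatic (indole).
The 5-membered ring with one sulfur and one =N– has a continuous p-orbital overlap around the ring; 2 ring double bonds (4 π electrons) plus a heteroatom lone pair (2) give 6 π electrons. 6 = 4(1)+2, so it is aromatic (thiazole).
The 4-membered ring has only sp² ring atoms; a planar conformation would have a fully conjugated π system of 4 electrons. But 4 = 4(1), which is 4n not 4n+2, so it is not aromatic (cyclobutadiene) — cyclobutadiene is antiaromatic and distorts to a rectangle.
The 3-membered ring is fully conjugated (every ring atom contributes a p orbital); 1 ring double bond (2 π electrons) plus the carbocation's empty p orbital (0, but keeps the ring conjugated) give 2 π electrons. 2 = 4(0)+2, so it is aromatic (cyclopropenyl cation).
4 of the 5 rings are aromatic. Total: 4.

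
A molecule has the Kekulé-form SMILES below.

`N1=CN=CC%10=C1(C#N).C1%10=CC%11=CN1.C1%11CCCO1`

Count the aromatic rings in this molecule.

The SMILES encodes a six-membered ring with nitrogens at positions 1 and 3 and three alternating double bonds; a five-membered ring of four carbons and one nitrogen bearing a hydrogen, with two C=C double bonds; a five-membered saturated ring of four carbons and one oxygen.
The 6-membered ring with two nitrogens (1,3) is fully conjugated (every ring atom contributes a p orbital); 3 ring double bonds give 6 π electrons. Since 6 = 4n+2 (n=1), it is aromatic (pyrimidine).
The 5-membered ring with one N–H is fully conjugated (every ring atom contributes a p orbital); 2 ring double bonds (4 π electrons) plus a heteroatom lone pair (2) give 6 π electrons. That satisfies 4n+2 with n=1, so it is aromatic (pyrrole).
The 5-membered ring with one oxygen has only sp³ atoms, so it is not fully conjugated — not aromatic (tetrahydrofuran).
2 of the 3 rings are aromatic. Total: 2.

2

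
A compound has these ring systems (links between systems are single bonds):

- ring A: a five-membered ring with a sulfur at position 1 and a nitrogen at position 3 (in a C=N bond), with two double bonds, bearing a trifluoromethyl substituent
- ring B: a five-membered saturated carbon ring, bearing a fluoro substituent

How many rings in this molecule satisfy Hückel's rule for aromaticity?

Ring A is planar and fully conjugated; 2 ring double bonds (4 π electrons) plus a heteroatom lone pair (2) give 6 π electrons. 6 = 4(1)+2, so ring A is aromatic (thiazole).
Ring B has only sp³ atoms, so it is not fully conjugated — not aromatic (cyclopentane).
Aromatic: A. Total: 1.

1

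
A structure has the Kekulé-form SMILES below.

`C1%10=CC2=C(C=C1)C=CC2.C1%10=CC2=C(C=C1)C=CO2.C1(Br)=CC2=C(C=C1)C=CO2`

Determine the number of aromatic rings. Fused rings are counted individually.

The SMILES encodes a six-membered carbon ring with three alternating C=C double bonds, fused to a five-membered carbon ring containing one C=C double bond and one sp³ carbon; a six-membered carbon ring with three alternating C=C double bonds, fused to a five-membered ring containing one oxygen and two C=C double bonds; a six-membered carbon ring with three alternating C=C double bonds, fused to a five-membered ring containing one oxygen and two C=C double bonds.
The 6-membered ring is fully conjugated (every ring atom contributes a p orbital); 3 ring double bonds give 6 π electrons. Since 6 = 4n+2 (n=1), it is aromatic (benzene ring).
The 5-membered ring has one sp³ carbon, so it is not fully conjugated — not aromatic (cyclopentene ring).
The fused 6/5-membered bicyclic (with one oxygen) is a single π system with 9 sp² atoms and 10 π electrons from ring double bonds plus a heteroatom lone pair. 10 = 4(2)+2, so the system is aromatic and both rings count as aromatic (benzofuran).
The fused 6/5-membered bicyclic (with one oxygen) is a single π system with 9 sp² atoms and 10 π electrons from ring double bonds plus a heteroatom lone pair. 10 = 4(2)+2, so the system is aromatic and both rings count as aromatic (benzofuran).
5 of the 6 rings are aromatic. Total: 5.

5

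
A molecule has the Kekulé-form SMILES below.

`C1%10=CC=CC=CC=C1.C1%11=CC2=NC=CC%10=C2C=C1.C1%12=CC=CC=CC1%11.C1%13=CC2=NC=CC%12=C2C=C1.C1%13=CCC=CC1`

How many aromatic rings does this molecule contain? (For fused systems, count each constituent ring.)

The SMILES encodes an eight-membered carbon ring with four alternating C=C double bonds; two fused six-membered rings, each with three alternating double bonds; one ring is all carbon and the other has one ring nitrogen; a seven-membered carbon ring with three C=C double bonds and one sp³ carbon; two fused six-membered rings, each with three alternating double bonds; one ring is all carbon and the other has one ring nitrogen; a six-membered carbon ring with two isolated C=C double bonds and two sp³ carbons.
The 8-membered ring has only sp² ring atoms; a planar conformation would have a fully conjugated π system of 8 electrons. But 8 = 4(2), which is 4n not 4n+2, so it is not aromatic (cyclooctatetraene) — cyclooctatetraene distorts into a non-planar tub to avoid antiaromaticity.
The fused 6/6-membered bicyclic (with one nitrogen) is a single π system with 10 sp² atoms and 10 π electrons from ring double bonds. 10 = 4(2)+2, so the system is aromatic and both rings count as aromatic (quinoline).
The 7-membered ring has one sp³ carbon, so it is not fully conjugated — not aromatic (cycloheptatriene).
The fused 6/6-membered bicyclic (with one nitrogen) is a single π system with 10 sp² atoms and 10 π electrons from ring double bonds. 10 = 4(2)+2, so the system is aromatic and both rings count as aromatic (quinoline).
The 6-membered ring has two sp³ carbons, so it is not fully conjugated — not aromatic (1,4-cyclohexadiene).
4 of the 7 rings are aromatic. Total: 4.

4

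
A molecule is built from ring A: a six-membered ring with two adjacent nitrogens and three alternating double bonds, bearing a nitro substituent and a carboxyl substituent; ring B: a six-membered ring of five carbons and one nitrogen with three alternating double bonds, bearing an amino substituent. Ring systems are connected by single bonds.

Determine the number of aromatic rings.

Ring A has a continuous p-orbital overlap around the ring; 3 ring double bonds give 6 π electrons. That satisfies 4n+2 with n=1, so ring A is aromatic (pyridazine).
Ring B is fully conjugated (every ring atom contributes a p orbital); 3 ring double bonds give 6 π electrons. Since 6 = 4n+2 (n=1), ring B is aromatic (pyridine).
Aromatic: A, B. Total: 2.

2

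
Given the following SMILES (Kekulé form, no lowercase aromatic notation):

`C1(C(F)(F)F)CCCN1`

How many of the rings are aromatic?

The SMILES encodes a five-membered saturated ring of four carbons and one N–H nitrogen.
The 5-membered ring with one N–H has only sp³ atoms, so it is not fully conjugated — not aromatic (pyrrolidine).

0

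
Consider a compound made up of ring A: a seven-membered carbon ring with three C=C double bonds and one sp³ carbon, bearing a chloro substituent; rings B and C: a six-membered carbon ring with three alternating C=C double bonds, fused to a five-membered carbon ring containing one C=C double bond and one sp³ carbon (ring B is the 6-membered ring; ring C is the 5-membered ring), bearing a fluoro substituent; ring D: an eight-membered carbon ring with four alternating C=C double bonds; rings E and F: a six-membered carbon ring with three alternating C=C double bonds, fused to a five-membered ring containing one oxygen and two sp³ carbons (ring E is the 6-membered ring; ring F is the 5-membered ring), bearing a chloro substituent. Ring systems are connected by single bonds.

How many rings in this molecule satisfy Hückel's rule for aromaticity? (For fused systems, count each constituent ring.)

Ring A has one sp³ carbon, so it is not fully conjugated — not aromatic (cycloheptatriene).
Ring B is fully conjugated (every ring atom contributes a p orbital); 3 ring double bonds give 6 π electrons. 6 = 4(1)+2, so ring B is aromatic (benzene ring).
Ring C has one sp³ carbon, so it is not fully conjugated — not aromatic (cyclopentene ring).
Ring D has only sp² ring atoms; a planar conformation would have a fully conjugated π system of 8 electrons. But 8 = 4(2), which is 4n not 4n+2, so ring D is not aromatic (cyclooctatetraene) — cyclooctatetraene distorts into a non-planar tub to avoid antiaromaticity.
Ring E is fully conjugated (every ring atom contributes a p orbital); 3 ring double bonds give 6 π electrons. Since 6 = 4n+2 (n=1), ring E is aromatic (benzene ring).
Ring F has two sp³ carbons, so it is not fully conjugated — not aromatic (oxolane ring).
Aromatic: B, E. Total: 2.

2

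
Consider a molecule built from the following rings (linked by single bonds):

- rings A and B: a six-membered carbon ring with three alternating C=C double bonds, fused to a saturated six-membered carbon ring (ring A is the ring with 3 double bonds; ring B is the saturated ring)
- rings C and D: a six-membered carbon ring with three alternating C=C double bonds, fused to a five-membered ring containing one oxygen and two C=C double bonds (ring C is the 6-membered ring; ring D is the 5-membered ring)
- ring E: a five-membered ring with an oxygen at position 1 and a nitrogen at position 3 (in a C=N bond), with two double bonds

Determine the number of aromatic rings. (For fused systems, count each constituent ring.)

4

Ring A is planar and fully conjugated; 3 ring double bonds give 6 π electrons. That satisfies 4n+2 with n=1, so ring A is aromatic (benzene ring).
Ring B has four sp³ carbons, so it is not fully conjugated — not aromatic (cyclohexane ring).
Rings C and D form a fused bicyclic system (with one oxygen) with 9 sp² atoms and 10 π electrons from ring double bonds plus a heteroatom lone pair. 10 = 4(2)+2, so the system is aromatic and both rings count as aromatic (benzofuran).
Ring E has a continuous p-orbital overlap around the ring; 2 ring double bonds (4 π electrons) plus a heteroatom lone pair (2) give 6 π electrons. That satisfies 4n+2 with n=1, so ring E is aromatic (oxazole).
Aromatic: A, C, D, E. Total: 4.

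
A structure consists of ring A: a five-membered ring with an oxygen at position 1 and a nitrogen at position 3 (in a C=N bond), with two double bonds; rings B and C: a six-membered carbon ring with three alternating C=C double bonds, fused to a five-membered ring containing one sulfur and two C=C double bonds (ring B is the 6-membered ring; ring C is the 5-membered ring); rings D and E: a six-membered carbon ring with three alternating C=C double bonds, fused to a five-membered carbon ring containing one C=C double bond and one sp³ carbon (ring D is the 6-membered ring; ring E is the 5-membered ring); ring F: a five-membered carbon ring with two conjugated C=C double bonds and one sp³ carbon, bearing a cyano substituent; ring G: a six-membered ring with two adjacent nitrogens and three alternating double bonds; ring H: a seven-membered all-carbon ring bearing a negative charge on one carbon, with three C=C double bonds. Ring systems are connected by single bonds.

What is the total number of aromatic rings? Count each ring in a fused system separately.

Ring A is planar and fully conjugated; 2 ring double bonds (4 π electrons) plus a heteroatom lone pair (2) give 6 π electrons. 6 = 4(1)+2, so ring A is aromatic (oxazole).
Rings B and C form a fused bicyclic system (with one sulfur) with 9 sp² atoms and 10 π electrons from ring double bonds plus a heteroatom lone pair. 10 = 4(2)+2, so the system is aromatic and both rings count as aromatic (benzothiophene).
Ring D has a continuous p-orbital overlap around the ring; 3 ring double bonds give 6 π electrons. That satisfies 4n+2 with n=1, so ring D is aromatic (benzene ring).
Ring E has one sp³ carbon, so it is not fully conjugated — not aromatic (cyclopentene ring).
Ring F has one sp³ carbon, so it is not fully conjugated — not aromatic (cyclopentadiene).
Ring G is fully conjugated (every ring atom contributes a p orbital); 3 ring double bonds give 6 π electrons. That satisfies 4n+2 with n=1, so ring G is aromatic (pyridazine).
Ring H has only sp² ring atoms; a planar conformation would have a fully conjugated π system of 8 electrons. But 8 = 4(2), which is 4n not 4n+2, so ring H is not aromatic (cycloheptatrienyl anion).
Aromatic: A, B, C, D, G. Total: 5.

5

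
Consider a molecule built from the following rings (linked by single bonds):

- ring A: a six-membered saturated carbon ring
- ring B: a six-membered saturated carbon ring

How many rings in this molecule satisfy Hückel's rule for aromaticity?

0

Ring A has only sp³ atoms, so it is not fully conjugated — not aromatic (cyclohexane).
Ring B has only sp³ atoms, so it is not fully conjugated — not aromatic (cyclohexane).
No ring is aromatic. Total: 0.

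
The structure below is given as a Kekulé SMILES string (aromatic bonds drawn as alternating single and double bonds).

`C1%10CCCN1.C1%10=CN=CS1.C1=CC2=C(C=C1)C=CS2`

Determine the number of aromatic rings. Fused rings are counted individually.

The SMILES encodes a five-membered saturated ring of four carbons and one N–H nitrogen; a five-membered ring with a sulfur at position 1 and a nitrogen at position 3 (in a C=N bond), with two double bonds; a six-membered carbon ring with three alternating C=C double bonds, fused to a five-membered ring containing one sulfur and two C=C double bonds.
The 5-membered ring with one N–H has only sp³ atoms, so it is not fully conjugated — not aromatic (pyrrolidine).
The 5-membered ring with one sulfur and one =N– is planar and fully conjugated; 2 ring double bonds (4 π electrons) plus a heteroatom lone pair (2) give 6 π electrons. 6 = 4(1)+2, so it is aromatic (thiazole).
The fused 6/5-membered bicyclic (with one sulfur) is a single π system with 9 sp² atoms and 10 π electrons from ring double bonds plus a heteroatom lone pair. 10 = 4(2)+2, so the system is aromatic and both rings count as aromatic (benzothiophene).
3 of the 4 rings are aromatic. Total: 3.

3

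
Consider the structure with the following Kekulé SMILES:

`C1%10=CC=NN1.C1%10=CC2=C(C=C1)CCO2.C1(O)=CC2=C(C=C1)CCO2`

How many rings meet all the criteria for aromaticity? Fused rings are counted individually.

The SMILES encodes a five-membered ring with two adjacent nitrogens (one bearing H, one in a double bond) and two double bonds; a six-membered carbon ring with three alternating C=C double bonds, fused to a five-membered ring containing one oxygen and two sp³ carbons; a six-membered carbon ring with three alternating C=C double bonds, fused to a five-membered ring containing one oxygen and two sp³ carbons.
The 5-membered ring with two adjacent nitrogens (one N–H, one =N–) is fully conjugated (every ring atom contributes a p orbital); 2 ring double bonds (4 π electrons) plus a heteroatom lone pair (2) give 6 π electrons. Since 6 = 4n+2 (n=1), it is aromatic (pyrazole).
The 6-membered ring is planar and fully conjugated; 3 ring double bonds give 6 π electrons. Since 6 = 4n+2 (n=1), it is aromatic (benzene ring).
The 5-membered ring with one oxygen has two sp³ carbons, so it is not fully conjugated — not aromatic (oxolane ring).
The second 6-membered ring has a continuous p-orbital overlap around the ring; 3 ring double bonds give 6 π electrons. That satisfies 4n+2 with n=1, so it is aromatic (benzene ring).
The second 5-membered ring with one oxygen has two sp³ carbons, so it is not fully conjugated — not aromatic (oxolane ring).
3 of the 5 rings are aromatic. Total: 3.

3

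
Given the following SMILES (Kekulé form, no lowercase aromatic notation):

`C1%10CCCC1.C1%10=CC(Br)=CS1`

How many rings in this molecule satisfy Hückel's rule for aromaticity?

The SMILES encodes a five-membered saturated carbon ring; a five-membered ring of four carbons and one sulfur, with two C=C double bonds.
The 5-membered ring has only sp³ atoms, so it is not fully conjugated — not aromatic (cyclopentane).
The 5-membered ring with one sulfur has a continuous p-orbital overlap around the ring; 2 ring double bonds (4 π electrons) plus a heteroatom lone pair (2) give 6 π electrons. 6 = 4(1)+2, so it is aromatic (thiophene).
1 of the 2 rings is aromatic. Total: 1.

1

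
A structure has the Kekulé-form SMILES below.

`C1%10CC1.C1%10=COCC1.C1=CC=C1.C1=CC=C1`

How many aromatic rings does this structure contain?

The SMILES encodes a three-membered saturated carbon ring; a five-membered ring of four carbons and one oxygen, with one C=C double bond and two sp³ carbons; a four-membered carbon ring with two alternating C=C double bonds; a four-membered carbon ring with two alternating C=C double bonds.
The 3-membered ring has only sp³ atoms, so it is not fully conjugated — not aromatic (cyclopropane).
The 5-membered ring with one oxygen has two sp³ carbons, so it is not fully conjugated — not aromatic (2,3-dihydrofuran).
The 4-membered ring has only sp² ring atoms; a planar conformation would have a fully conjugated π system of 4 electrons. But 4 = 4(1), which is 4n not 4n+2, so it is not aromatic (cyclobutadiene) — cyclobutadiene is antiaromatic and distorts to a rectangle.
The second 4-membered ring has only sp² ring atoms; a planar conformation would have a fully conjugated π system of 4 electrons. But 4 = 4(1), which is 4n not 4n+2, so it is not aromatic (cyclobutadiene) — cyclobutadiene is antiaromatic and distorts to a rectangle.
None of the rings are aromatic. Total: 0.

0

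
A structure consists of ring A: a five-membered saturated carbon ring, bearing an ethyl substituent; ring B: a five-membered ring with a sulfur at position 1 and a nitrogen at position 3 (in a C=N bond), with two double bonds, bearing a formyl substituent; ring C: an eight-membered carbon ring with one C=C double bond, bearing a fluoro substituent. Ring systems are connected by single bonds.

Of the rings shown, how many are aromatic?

Ring A has only sp³ atoms, so it is not fully conjugated — not aromatic (cyclopentane).
Ring B is planar and fully conjugated; 2 ring double bonds (4 π electrons) plus a heteroatom lone pair (2) give 6 π electrons. Since 6 = 4n+2 (n=1), ring B is aromatic (thiazole).
Ring C has six sp³ carbons, so it is not fully conjugated — not aromatic (cyclooctene).
Aromatic: B. Total: 1.

1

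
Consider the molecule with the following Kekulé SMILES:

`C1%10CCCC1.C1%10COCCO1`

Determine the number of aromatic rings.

The SMILES encodes a five-membered saturated carbon ring; a six-membered saturated ring with oxygens at positions 1 and 4.
The 5-membered ring has only sp³ atoms, so it is not fully conjugated — not aromatic (cyclopentane).
The 6-membered ring with two oxygens (1,4) has only sp³ atoms, so it is not fully conjugated — not aromatic (1,4-dioxane).
None of the rings are aromatic. Total: 0.

0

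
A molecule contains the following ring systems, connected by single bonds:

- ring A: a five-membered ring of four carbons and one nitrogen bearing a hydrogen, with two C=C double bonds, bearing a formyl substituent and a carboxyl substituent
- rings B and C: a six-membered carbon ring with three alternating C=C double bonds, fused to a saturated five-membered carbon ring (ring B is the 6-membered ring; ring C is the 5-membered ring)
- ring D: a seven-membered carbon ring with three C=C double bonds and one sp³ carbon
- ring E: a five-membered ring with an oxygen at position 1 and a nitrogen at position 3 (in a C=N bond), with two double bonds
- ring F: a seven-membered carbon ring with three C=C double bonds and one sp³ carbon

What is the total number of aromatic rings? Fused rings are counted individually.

Ring A is planar and fully conjugated; 2 ring double bonds (4 π electrons) plus a heteroatom lone pair (2) give 6 π electrons. 6 = 4(1)+2, so ring A is aromatic (pyrrole).
Ring B is fully conjugated (every ring atom contributes a p orbital); 3 ring double bonds give 6 π electrons. That satisfies 4n+2 with n=1, so ring B is aromatic (benzene ring).
Ring C has three sp³ carbons, so it is not fully conjugated — not aromatic (cyclopentane ring).
Ring D has one sp³ carbon, so it is not fully conjugated — not aromatic (cycloheptatriene).
Ring E is planar and fully conjugated; 2 ring double bonds (4 π electrons) plus a heteroatom lone pair (2) give 6 π electrons. That satisfies 4n+2 with n=1, so ring E is aromatic (oxazole).
Ring F has one sp³ carbon, so it is not fully conjugated — not aromatic (cycloheptatriene).
Aromatic: A, B, E. Total: 3.

3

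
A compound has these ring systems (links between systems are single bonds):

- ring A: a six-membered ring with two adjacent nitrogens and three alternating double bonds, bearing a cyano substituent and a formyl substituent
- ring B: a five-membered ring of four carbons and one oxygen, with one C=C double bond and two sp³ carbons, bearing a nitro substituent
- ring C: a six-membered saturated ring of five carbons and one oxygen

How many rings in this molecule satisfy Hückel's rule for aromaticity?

Ring A is planar and fully conjugated; 3 ring double bonds give 6 π electrons. Since 6 = 4n+2 (n=1), ring A is aromatic (pyridazine).
Ring B has two sp³ carbons, so it is not fully conjugated — not aromatic (2,3-dihydrofuran).
Ring C has only sp³ atoms, so it is not fully conjugated — not aromatic (tetrahydropyran).
Aromatic: A. Total: 1.

1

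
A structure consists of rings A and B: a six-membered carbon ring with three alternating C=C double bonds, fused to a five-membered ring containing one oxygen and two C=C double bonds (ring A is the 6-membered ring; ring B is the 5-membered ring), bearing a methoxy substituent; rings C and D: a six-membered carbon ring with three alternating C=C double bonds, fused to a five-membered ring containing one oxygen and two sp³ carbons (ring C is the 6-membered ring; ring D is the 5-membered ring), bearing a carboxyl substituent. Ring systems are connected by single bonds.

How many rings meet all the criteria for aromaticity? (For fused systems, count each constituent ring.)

Rings A and B form a fused bicyclic system (with one oxygen) with 9 sp² atoms and 10 π electrons from ring double bonds plus a heteroatom lone pair. 10 = 4(2)+2, so the system is aromatic and both rings count as aromatic (benzofuran).
Ring C has a continuous p-orbital overlap around the ring; 3 ring double bonds give 6 π electrons. 6 = 4(1)+2, so ring C is aromatic (benzene ring).
Ring D has two sp³ carbons, so it is not fully conjugated — not aromatic (oxolane ring).
Aromatic: A, B, C. Total: 3.

3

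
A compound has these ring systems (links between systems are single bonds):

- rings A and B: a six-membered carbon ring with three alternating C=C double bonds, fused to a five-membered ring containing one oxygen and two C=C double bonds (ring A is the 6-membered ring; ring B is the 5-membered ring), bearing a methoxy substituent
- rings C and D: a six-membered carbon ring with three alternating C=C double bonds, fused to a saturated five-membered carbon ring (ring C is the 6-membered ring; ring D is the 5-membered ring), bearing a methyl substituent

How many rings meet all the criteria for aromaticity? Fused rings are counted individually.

Rings A and B form a fused bicyclic system (with one oxygen) with 9 sp² atoms and 10 π electrons from ring double bonds plus a heteroatom lone pair. 10 = 4(2)+2, so the system is aromatic and both rings count as aromatic (benzofuran).
Ring C is planar and fully conjugated; 3 ring double bonds give 6 π electrons. 6 = 4(1)+2, so ring C is aromatic (benzene ring).
Ring D has three sp³ carbons, so it is not fully conjugated — not aromatic (cyclopentane ring).
Aromatic: A, B, C. Total: 3.

3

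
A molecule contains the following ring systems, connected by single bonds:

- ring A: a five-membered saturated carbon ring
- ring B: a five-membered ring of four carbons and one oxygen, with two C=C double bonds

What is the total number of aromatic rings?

1

Ring A has only sp³ atoms, so it is not fully conjugated — not aromatic (cyclopentane).
Ring B is fully conjugated (every ring atom contributes a p orbital); 2 ring double bonds (4 π electrons) plus a heteroatom lone pair (2) give 6 π electrons. Since 6 = 4n+2 (n=1), ring B is aromatic (furan).
Aromatic: B. Total: 1.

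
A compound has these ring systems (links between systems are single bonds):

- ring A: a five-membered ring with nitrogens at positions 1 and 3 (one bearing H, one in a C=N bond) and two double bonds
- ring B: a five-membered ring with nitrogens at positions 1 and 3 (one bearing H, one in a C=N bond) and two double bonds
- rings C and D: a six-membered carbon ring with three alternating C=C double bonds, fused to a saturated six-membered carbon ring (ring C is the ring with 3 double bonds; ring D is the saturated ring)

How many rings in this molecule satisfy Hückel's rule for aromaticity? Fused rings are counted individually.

Ring A is fully conjugated (every ring atom contributes a p orbital); 2 ring double bonds (4 π electrons) plus a heteroatom lone pair (2) give 6 π electrons. Since 6 = 4n+2 (n=1), ring A is aromatic (imidazole).
Ring B has a continuous p-orbital overlap around the ring; 2 ring double bonds (4 π electrons) plus a heteroatom lone pair (2) give 6 π electrons. 6 = 4(1)+2, so ring B is aromatic (imidazole).
Ring C has a continuous p-orbital overlap around the ring; 3 ring double bonds give 6 π electrons. That satisfies 4n+2 with n=1, so ring C is aromatic (benzene ring).
Ring D has four sp³ carbons, so it is not fully conjugated — not aromatic (cyclohexane ring).
Aromatic: A, B, C. Total: 3.

3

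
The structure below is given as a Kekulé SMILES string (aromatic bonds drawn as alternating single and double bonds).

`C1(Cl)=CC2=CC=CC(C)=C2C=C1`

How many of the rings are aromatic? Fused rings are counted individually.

The SMILES encodes two fused six-membered carbon rings, each with three alternating C=C double bonds.
The fused 6/6-membered bicyclic is a single π system with 10 sp² atoms and 10 π electrons from ring double bonds. 10 = 4(2)+2, so the system is aromatic and both rings count as aromatic (naphthalene).
2 of the 2 rings are aromatic. Total: 2.

2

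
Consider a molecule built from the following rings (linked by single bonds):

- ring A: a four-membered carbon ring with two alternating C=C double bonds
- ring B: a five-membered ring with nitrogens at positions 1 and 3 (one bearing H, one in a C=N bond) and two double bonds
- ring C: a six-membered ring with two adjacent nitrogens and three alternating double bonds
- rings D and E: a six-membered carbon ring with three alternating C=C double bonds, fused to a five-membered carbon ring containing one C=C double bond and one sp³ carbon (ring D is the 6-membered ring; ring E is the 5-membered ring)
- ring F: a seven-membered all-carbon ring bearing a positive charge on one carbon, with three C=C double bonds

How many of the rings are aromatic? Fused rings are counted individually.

Ring A has only sp² ring atoms; a planar conformation would have a fully conjugated π system of 4 electrons. But 4 = 4(1), which is 4n not 4n+2, so ring A is not aromatic (cyclobutadiene) — cyclobutadiene is antiaromatic and distorts to a rectangle.
Ring B has a continuous p-orbital overlap around the ring; 2 ring double bonds (4 π electrons) plus a heteroatom lone pair (2) give 6 π electrons. That satisfies 4n+2 with n=1, so ring B is aromatic (imidazole).
Ring C has a continuous p-orbital overlap around the ring; 3 ring double bonds give 6 π electrons. Since 6 = 4n+2 (n=1), ring C is aromatic (pyridazine).
Ring D has a continuous p-orbital overlap around the ring; 3 ring double bonds give 6 π electrons. 6 = 4(1)+2, so ring D is aromatic (benzene ring).
Ring E has one sp³ carbon, so it is not fully conjugated — not aromatic (cyclopentene ring).
Ring F is fully conjugated (every ring atom contributes a p orbital); 3 ring double bonds (6 π electrons) plus the carbocation's empty p orbital (0, but keeps the ring conjugated) give 6 π electrons. That satisfies 4n+2 with n=1, so ring F is aromatic (tropylium cation).
Aromatic: B, C, D, F. Total: 4.

4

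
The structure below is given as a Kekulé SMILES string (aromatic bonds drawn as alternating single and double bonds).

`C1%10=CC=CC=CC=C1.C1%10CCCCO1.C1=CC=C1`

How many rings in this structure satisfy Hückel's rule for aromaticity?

0

The SMILES encodes an eight-membered carbon ring with four alternating C=C double bonds; a six-membered saturated ring of five carbons and one oxygen; a four-membered carbon ring with two alternating C=C double bonds.
The 8-membered ring has only sp² ring atoms; a planar conformation would have a fully conjugated π system of 8 electrons. But 8 = 4(2), which is 4n not 4n+2, so it is not aromatic (cyclooctatetraene) — cyclooctatetraene distorts into a non-planar tub to avoid antiaromaticity.
The 6-membered ring with one oxygen has only sp³ atoms, so it is not fully conjugated — not aromatic (tetrahydropyran).
The 4-membered ring has only sp² ring atoms; a planar conformation would have a fully conjugated π system of 4 electrons. But 4 = 4(1), which is 4n not 4n+2, so it is not aromatic (cyclobutadiene) — cyclobutadiene is antiaromatic and distorts to a rectangle.
None of the rings are aromatic. Total: 0.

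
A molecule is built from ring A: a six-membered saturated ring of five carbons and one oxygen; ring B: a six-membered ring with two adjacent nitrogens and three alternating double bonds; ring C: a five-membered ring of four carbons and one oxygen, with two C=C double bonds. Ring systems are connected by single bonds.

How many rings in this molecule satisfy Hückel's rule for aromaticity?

Ring A has only sp³ atoms, so it is not fully conjugated — not aromatic (tetrahydropyran).
Ring B has a continuous p-orbital overlap around the ring; 3 ring double bonds give 6 π electrons. 6 = 4(1)+2, so ring B is aromatic (pyridazine).
Ring C is fully conjugated (every ring atom contributes a p orbital); 2 ring double bonds (4 π electrons) plus a heteroatom lone pair (2) give 6 π electrons. Since 6 = 4n+2 (n=1), ring C is aromatic (furan).
Aromatic: B, C. Total: 2.

2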